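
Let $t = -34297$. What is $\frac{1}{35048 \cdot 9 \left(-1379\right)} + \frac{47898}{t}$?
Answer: $- \frac{20834706944041}{14918534028216} \approx -1.3966$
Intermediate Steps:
$\frac{1}{35048 \cdot 9 \left(-1379\right)} + \frac{47898}{t} = \frac{1}{35048 \cdot 9 \left(-1379\right)} + \frac{47898}{-34297} = \frac{1}{35048 \left(-12411\right)} + 47898 \left(- \frac{1}{34297}\right) = \frac{1}{35048} \left(- \frac{1}{12411}\right) - \frac{47898}{34297} = - \frac{1}{434980728} - \frac{47898}{34297} = - \frac{20834706944041}{14918534028216}$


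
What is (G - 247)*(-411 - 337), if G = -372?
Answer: 463012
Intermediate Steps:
(G - 247)*(-411 - 337) = (-372 - 247)*(-411 - 337) = -619*(-748) = 463012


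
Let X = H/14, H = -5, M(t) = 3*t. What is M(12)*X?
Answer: -90/7 ≈ -12.857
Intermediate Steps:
X = -5/14 ≈ -0.35714
M(12)*X = (3*12)*(-5/14) = 36*(-5/14) = -90/7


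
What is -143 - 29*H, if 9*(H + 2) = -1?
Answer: -736/9 ≈ -81.778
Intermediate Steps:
H = -19/9 (H = -2 + (⅑)*(-1) = -2 - ⅑ = -19/9 ≈ -2.1111)
-143 - 29*H = -143 - 29*(-19/9) = -143 + 551/9 = -736/9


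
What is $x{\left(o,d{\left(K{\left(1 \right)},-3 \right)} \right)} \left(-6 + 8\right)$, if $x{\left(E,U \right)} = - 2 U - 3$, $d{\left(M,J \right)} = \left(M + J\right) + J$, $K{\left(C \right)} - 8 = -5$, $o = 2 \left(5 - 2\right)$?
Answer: $6$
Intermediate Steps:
$o = 6$ ($o = 2 \cdot 3 = 6$)
$K{\left(C \right)} = 3$ ($K{\left(C \right)} = 8 - 5 = 3$)
$d{\left(M,J \right)} = M + 2 J$ ($d{\left(M,J \right)} = \left(J + M\right) + J = M + 2 J$)
$x{\left(E,U \right)} = -3 - 2 U$
$x{\left(o,d{\left(K{\left(1 \right)},-3 \right)} \right)} \left(-6 + 8\right) = \left(-3 - 2 \left(3 + 2 \left(-3\right)\right)\right) \left(-6 + 8\right) = \left(-3 - 2 \left(3 - 6\right)\right) 2 = \left(-3 - -6\right) 2 = \left(-3 + 6\right) 2 = 3 \cdot 2 = 6$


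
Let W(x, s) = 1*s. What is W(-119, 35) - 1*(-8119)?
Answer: 8154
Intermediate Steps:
W(x, s) = s
W(-119, 35) - 1*(-8119) = 35 - 1*(-8119) = 35 + 8119 = 8154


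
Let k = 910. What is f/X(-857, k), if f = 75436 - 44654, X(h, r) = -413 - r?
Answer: -30782/1323 ≈ -23.267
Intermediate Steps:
f = 30782
f/X(-857, k) = 30782/(-413 - 1*910) = 30782/(-413 - 910) = 30782/(-1323) = 30782*(-1/1323) = -30782/1323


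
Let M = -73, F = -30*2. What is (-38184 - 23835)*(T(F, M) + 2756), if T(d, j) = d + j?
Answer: -162675837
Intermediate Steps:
F = -60
(-38184 - 23835)*(T(F, M) + 2756) = (-38184 - 23835)*((-60 - 73) + 2756) = -62019*(-133 + 2756) = -62019*2623 = -162675837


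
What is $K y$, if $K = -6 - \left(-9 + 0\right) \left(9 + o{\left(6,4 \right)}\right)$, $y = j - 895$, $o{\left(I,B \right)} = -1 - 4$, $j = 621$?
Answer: $-8220$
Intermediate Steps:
$o{\left(I,B \right)} = -5$ ($o{\left(I,B \right)} = -1 - 4 = -5$)
$y = -274$ ($y = 621 - 895 = -274$)
$K = 30$ ($K = -6 - \left(-9 + 0\right) \left(9 - 5\right) = -6 - \left(-9\right) 4 = -6 - -36 = -6 + 36 = 30$)
$K y = 30 \left(-274\right) = -8220$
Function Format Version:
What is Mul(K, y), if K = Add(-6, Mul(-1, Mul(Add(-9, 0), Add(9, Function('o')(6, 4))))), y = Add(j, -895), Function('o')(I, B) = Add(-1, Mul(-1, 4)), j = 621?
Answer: -8220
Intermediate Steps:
Function('o')(I, B) = -5 (Function('o')(I, B) = Add(-1, -4) = -5)
y = -274 (y = Add(621, -895) = -274)
K = 30 (K = Add(-6, Mul(-1, Mul(Add(-9, 0), Add(9, -5)))) = Add(-6, Mul(-1, Mul(-9, 4))) = Add(-6, Mul(-1, -36)) = Add(-6, 36) = 30)
Mul(K, y) = Mul(30, -274) = -8220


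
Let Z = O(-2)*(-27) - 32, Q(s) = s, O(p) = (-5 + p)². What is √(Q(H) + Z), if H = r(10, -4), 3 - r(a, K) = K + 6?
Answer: I*√1354 ≈ 36.797*I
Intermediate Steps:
r(a, K) = -3 - K (r(a, K) = 3 - (K + 6) = 3 - (6 + K) = 3 + (-6 - K) = -3 - K)
H = 1 (H = -3 - 1*(-4) = -3 + 4 = 1)
Z = -1355 (Z = (-5 - 2)²*(-27) - 32 = (-7)²*(-27) - 32 = 49*(-27) - 32 = -1323 - 32 = -1355)
√(Q(H) + Z) = √(1 - 1355) = √(-1354) = I*√1354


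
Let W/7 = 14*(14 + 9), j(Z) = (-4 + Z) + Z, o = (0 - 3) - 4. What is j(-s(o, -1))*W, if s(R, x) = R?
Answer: 22540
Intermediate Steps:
o = -7 (o = -3 - 4 = -7)
j(Z) = -4 + 2*Z
W = 2254 (W = 7*(14*(14 + 9)) = 7*(14*23) = 7*322 = 2254)
j(-s(o, -1))*W = (-4 + 2*(-1*(-7)))*2254 = (-4 + 2*7)*2254 = (-4 + 14)*2254 = 10*2254 = 22540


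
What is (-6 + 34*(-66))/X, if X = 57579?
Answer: -750/19193 ≈ -0.039077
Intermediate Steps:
(-6 + 34*(-66))/X = (-6 + 34*(-66))/57579 = (-6 - 2244)*(1/57579) = -2250*1/57579 = -750/19193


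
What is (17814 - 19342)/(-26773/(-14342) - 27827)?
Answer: 21914576/399068061 ≈ 0.054914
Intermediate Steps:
(17814 - 19342)/(-26773/(-14342) - 27827) = -1528/(-26773*(-1/14342) - 27827) = -1528/(26773/14342 - 27827) = -1528/(-399068061/14342) = -1528*(-14342/399068061) = 21914576/399068061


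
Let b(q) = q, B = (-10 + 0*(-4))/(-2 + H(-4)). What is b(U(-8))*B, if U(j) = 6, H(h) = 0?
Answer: 30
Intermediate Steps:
B = 5 (B = (-10 + 0*(-4))/(-2 + 0) = (-10 + 0)/(-2) = -10*(-½) = 5)
b(U(-8))*B = 6*5 = 30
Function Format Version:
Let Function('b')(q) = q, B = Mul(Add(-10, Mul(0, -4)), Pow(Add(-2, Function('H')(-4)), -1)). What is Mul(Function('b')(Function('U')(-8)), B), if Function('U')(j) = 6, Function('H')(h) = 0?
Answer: 30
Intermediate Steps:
B = 5 (B = Mul(Add(-10, Mul(0, -4)), Pow(Add(-2, 0), -1)) = Mul(Add(-10, 0), Pow(-2, -1)) = Mul(-10, Rational(-1, 2)) = 5)
Mul(Function('b')(Function('U')(-8)), B) = Mul(6, 5) = 30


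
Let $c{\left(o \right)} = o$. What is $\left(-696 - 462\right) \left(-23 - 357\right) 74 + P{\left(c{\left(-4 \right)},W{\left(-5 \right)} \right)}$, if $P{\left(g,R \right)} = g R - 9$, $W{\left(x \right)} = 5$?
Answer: $32562931$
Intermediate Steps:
$P{\left(g,R \right)} = -9 + R g$ ($P{\left(g,R \right)} = R g - 9 = -9 + R g$)
$\left(-696 - 462\right) \left(-23 - 357\right) 74 + P{\left(c{\left(-4 \right)},W{\left(-5 \right)} \right)} = \left(-696 - 462\right) \left(-23 - 357\right) 74 + \left(-9 + 5 \left(-4\right)\right) = \left(-1158\right) \left(-380\right) 74 - 29 = 440040 \cdot 74 - 29 = 32562960 - 29 = 32562931$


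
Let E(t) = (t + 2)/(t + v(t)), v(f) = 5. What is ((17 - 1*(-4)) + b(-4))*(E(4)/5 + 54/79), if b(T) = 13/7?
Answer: 30976/1659 ≈ 18.671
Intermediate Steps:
b(T) = 13/7 (b(T) = 13*(⅐) = 13/7)
E(t) = (2 + t)/(5 + t) (E(t) = (t + 2)/(t + 5) = (2 + t)/(5 + t))
((17 - 1*(-4)) + b(-4))*(E(4)/5 + 54/79) = ((17 - 1*(-4)) + 13/7)*(((2 + 4)/(5 + 4))/5 + 54/79) = ((17 + 4) + 13/7)*((6/9)*(⅕) + 54*(1/79)) = (21 + 13/7)*(((⅑)*6)*(⅕) + 54/79) = 160*((⅔)*(⅕) + 54/79)/7 = 160*(2/15 + 54/79)/7 = (160/7)*(968/1185) = 30976/1659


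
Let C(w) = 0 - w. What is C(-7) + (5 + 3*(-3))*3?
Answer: -5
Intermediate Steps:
C(w) = -w
C(-7) + (5 + 3*(-3))*3 = -1*(-7) + (5 + 3*(-3))*3 = 7 + (5 - 9)*3 = 7 - 4*3 = 7 - 12 = -5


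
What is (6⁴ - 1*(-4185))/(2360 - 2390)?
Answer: -1827/10 ≈ -182.70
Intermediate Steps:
(6⁴ - 1*(-4185))/(2360 - 2390) = (1296 + 4185)/(-30) = 5481*(-1/30) = -1827/10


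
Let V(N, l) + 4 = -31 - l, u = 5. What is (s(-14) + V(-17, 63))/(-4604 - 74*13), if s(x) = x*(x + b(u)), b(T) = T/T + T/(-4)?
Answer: -203/11132 ≈ -0.018236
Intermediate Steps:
b(T) = 1 - T/4 (b(T) = 1 + T*(-¼) = 1 - T/4)
V(N, l) = -35 - l (V(N, l) = -4 + (-31 - l) = -35 - l)
s(x) = x*(-¼ + x) (s(x) = x*(x + (1 - ¼*5)) = x*(x + (1 - 5/4)) = x*(x - ¼) = x*(-¼ + x))
(s(-14) + V(-17, 63))/(-4604 - 74*13) = (-14*(-¼ - 14) + (-35 - 1*63))/(-4604 - 74*13) = (-14*(-57/4) + (-35 - 63))/(-4604 - 962) = (399/2 - 98)/(-5566) = (203/2)*(-1/5566) = -203/11132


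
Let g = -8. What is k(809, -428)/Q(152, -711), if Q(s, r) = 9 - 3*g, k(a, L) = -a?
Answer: -809/33 ≈ -24.515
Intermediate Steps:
Q(s, r) = 33 (Q(s, r) = 9 - 3*(-8) = 9 + 24 = 33)
k(809, -428)/Q(152, -711) = -1*809/33 = -809*1/33 = -809/33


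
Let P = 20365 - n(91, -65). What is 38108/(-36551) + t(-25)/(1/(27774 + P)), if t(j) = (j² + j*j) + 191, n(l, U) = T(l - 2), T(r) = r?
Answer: 2530793029442/36551 ≈ 6.9240e+7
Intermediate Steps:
n(l, U) = -2 + l (n(l, U) = l - 2 = -2 + l)
t(j) = 191 + 2*j² (t(j) = (j² + j²) + 191 = 2*j² + 191 = 191 + 2*j²)
P = 20276 (P = 20365 - (-2 + 91) = 20365 - 1*89 = 20365 - 89 = 20276)
38108/(-36551) + t(-25)/(1/(27774 + P)) = 38108/(-36551) + (191 + 2*(-25)²)/(1/(27774 + 20276)) = 38108*(-1/36551) + (191 + 2*625)/(1/48050) = -38108/36551 + (191 + 1250)/(1/48050) = -38108/36551 + 1441*48050 = -38108/36551 + 69240050 = 2530793029442/36551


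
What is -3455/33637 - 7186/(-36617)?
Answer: 115203747/1231686029 ≈ 0.093533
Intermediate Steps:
-3455/33637 - 7186/(-36617) = -3455*1/33637 - 7186*(-1/36617) = -3455/33637 + 7186/36617 = 115203747/1231686029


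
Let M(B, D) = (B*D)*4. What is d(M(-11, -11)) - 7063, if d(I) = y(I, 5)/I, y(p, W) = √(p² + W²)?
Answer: -7063 + √234281/484 ≈ -7062.0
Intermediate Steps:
M(B, D) = 4*B*D
y(p, W) = √(W² + p²)
d(I) = √(25 + I²)/I (d(I) = √(5² + I²)/I = √(25 + I²)/I)
d(M(-11, -11)) - 7063 = √(25 + (4*(-11)*(-11))²)/((4*(-11)*(-11))) - 7063 = √(25 + 484²)/484 - 7063 = √(25 + 234256)/484 - 7063 = √234281/484 - 7063 = -7063 + √234281/484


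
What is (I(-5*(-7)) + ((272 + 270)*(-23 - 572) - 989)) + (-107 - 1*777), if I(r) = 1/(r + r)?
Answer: -22705409/70 ≈ -3.2436e+5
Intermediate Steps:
I(r) = 1/(2*r)
(I(-5*(-7)) + ((272 + 270)*(-23 - 572) - 989)) + (-107 - 1*777) = (1/(2*((-5*(-7)))) + ((272 + 270)*(-23 - 572) - 989)) + (-107 - 1*777) = ((1/2)/35 + (542*(-595) - 989)) + (-107 - 777) = ((1/2)*(1/35) + (-322490 - 989)) - 884 = (1/70 - 323479) - 884 = -22643529/70 - 884 = -22705409/70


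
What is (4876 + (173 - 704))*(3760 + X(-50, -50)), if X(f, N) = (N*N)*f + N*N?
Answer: -515925300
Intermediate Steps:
X(f, N) = N² + f*N² (X(f, N) = N²*f + N² = f*N² + N² = N² + f*N²)
(4876 + (173 - 704))*(3760 + X(-50, -50)) = (4876 + (173 - 704))*(3760 + (-50)²*(1 - 50)) = (4876 - 531)*(3760 + 2500*(-49)) = 4345*(3760 - 122500) = 4345*(-118740) = -515925300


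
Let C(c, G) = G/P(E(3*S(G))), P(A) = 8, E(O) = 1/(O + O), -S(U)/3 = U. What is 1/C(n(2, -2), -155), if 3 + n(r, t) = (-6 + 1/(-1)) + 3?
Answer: -8/155 ≈ -0.051613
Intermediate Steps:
S(U) = -3*U
E(O) = 1/(2*O)
n(r, t) = -7 (n(r, t) = -3 + ((-6 + 1/(-1)) + 3) = -3 + ((-6 - 1) + 3) = -3 + (-7 + 3) = -3 - 4 = -7)
C(c, G) = G/8
1/C(n(2, -2), -155) = 1/((⅛)*(-155)) = 1/(-155/8) = -8/155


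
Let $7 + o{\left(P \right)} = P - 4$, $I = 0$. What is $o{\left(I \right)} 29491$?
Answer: $-324401$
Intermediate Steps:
$o{\left(P \right)} = -11 + P$ ($o{\left(P \right)} = -7 + \left(P - 4\right) = -7 + \left(-4 + P\right) = -11 + P$)
$o{\left(I \right)} 29491 = \left(-11 + 0\right) 29491 = \left(-11\right) 29491 = -324401$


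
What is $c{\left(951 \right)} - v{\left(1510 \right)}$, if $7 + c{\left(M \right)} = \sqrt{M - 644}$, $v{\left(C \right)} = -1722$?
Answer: $1715 + \sqrt{307} \approx 1732.5$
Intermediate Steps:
$c{\left(M \right)} = -7 + \sqrt{-644 + M}$ ($c{\left(M \right)} = -7 + \sqrt{M - 644} = -7 + \sqrt{-644 + M}$)
$c{\left(951 \right)} - v{\left(1510 \right)} = \left(-7 + \sqrt{-644 + 951}\right) - -1722 = \left(-7 + \sqrt{307}\right) + 1722 = 1715 + \sqrt{307}$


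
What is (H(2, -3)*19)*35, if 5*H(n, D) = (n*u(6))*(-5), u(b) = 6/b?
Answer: -1330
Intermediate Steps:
H(n, D) = -n (H(n, D) = ((n*(6/6))*(-5))/5 = ((n*(6*(⅙)))*(-5))/5 = ((n*1)*(-5))/5 = (n*(-5))/5 = (-5*n)/5 = -n)
(H(2, -3)*19)*35 = (-1*2*19)*35 = -2*19*35 = -38*35 = -1330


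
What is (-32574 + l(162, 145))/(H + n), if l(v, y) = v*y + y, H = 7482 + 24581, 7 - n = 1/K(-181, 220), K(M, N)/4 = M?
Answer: -6471836/23218681 ≈ -0.27873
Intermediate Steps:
K(M, N) = 4*M
n = 5069/724 (n = 7 - 1/(4*(-181)) = 7 - 1/(-724) = 7 - 1*(-1/724) = 7 + 1/724 = 5069/724 ≈ 7.0014)
H = 32063
l(v, y) = y + v*y
(-32574 + l(162, 145))/(H + n) = (-32574 + 145*(1 + 162))/(32063 + 5069/724) = (-32574 + 145*163)/(23218681/724) = (-32574 + 23635)*(724/23218681) = -8939*724/23218681 = -6471836/23218681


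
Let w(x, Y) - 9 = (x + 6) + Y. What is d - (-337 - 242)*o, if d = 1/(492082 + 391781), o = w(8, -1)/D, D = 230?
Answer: 5629323562/101644245 ≈ 55.383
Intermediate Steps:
w(x, Y) = 15 + Y + x (w(x, Y) = 9 + ((x + 6) + Y) = 9 + ((6 + x) + Y) = 9 + (6 + Y + x) = 15 + Y + x)
o = 11/115 (o = (15 - 1 + 8)/230 = 22*(1/230) = 11/115 ≈ 0.095652)
d = 1/883863 ≈ 1.1314e-6
d - (-337 - 242)*o = 1/883863 - (-337 - 242)*11/115 = 1/883863 - (-579)*11/115 = 1/883863 - 1*(-6369/115) = 1/883863 + 6369/115 = 5629323562/101644245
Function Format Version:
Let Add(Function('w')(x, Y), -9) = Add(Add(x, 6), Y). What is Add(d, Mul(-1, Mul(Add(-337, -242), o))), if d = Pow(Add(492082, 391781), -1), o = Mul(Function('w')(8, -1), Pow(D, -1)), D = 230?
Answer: Rational(5629323562, 101644245) ≈ 55.383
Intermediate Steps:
Function('w')(x, Y) = Add(15, Y, x) (Function('w')(x, Y) = Add(9, Add(Add(x, 6), Y)) = Add(9, Add(Add(6, x), Y)) = Add(9, Add(6, Y, x)) = Add(15, Y, x))
o = Rational(11, 115) (o = Mul(Add(15, -1, 8), Pow(230, -1)) = Mul(22, Rational(1, 230)) = Rational(11, 115) ≈ 0.095652)
d = Rational(1, 883863) (d = Pow(883863, -1) = Rational(1, 883863) ≈ 1.1314e-6)
Add(d, Mul(-1, Mul(Add(-337, -242), o))) = Add(Rational(1, 883863), Mul(-1, Mul(Add(-337, -242), Rational(11, 115)))) = Add(Rational(1, 883863), Mul(-1, Mul(-579, Rational(11, 115)))) = Add(Rational(1, 883863), Mul(-1, Rational(-6369, 115))) = Add(Rational(1, 883863), Rational(6369, 115)) = Rational(5629323562, 101644245)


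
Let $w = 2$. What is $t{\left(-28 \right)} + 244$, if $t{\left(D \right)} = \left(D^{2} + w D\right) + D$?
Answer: $944$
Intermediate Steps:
$t{\left(D \right)} = D^{2} + 3 D$ ($t{\left(D \right)} = \left(D^{2} + 2 D\right) + D = D^{2} + 3 D$)
$t{\left(-28 \right)} + 244 = - 28 \left(3 - 28\right) + 244 = \left(-28\right) \left(-25\right) + 244 = 700 + 244 = 944$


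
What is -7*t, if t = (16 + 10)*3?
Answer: -546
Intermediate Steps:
t = 78 (t = 26*3 = 78)
-7*t = -7*78 = -546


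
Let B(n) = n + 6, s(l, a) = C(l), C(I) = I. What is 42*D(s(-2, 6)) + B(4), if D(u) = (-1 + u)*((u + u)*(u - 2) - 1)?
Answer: -1880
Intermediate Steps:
s(l, a) = l
B(n) = 6 + n
D(u) = (-1 + u)*(-1 + 2*u*(-2 + u)) (D(u) = (-1 + u)*((2*u)*(-2 + u) - 1) = (-1 + u)*(2*u*(-2 + u) - 1) = (-1 + u)*(-1 + 2*u*(-2 + u)))
42*D(s(-2, 6)) + B(4) = 42*(1 - 6*(-2)² + 2*(-2)³ + 3*(-2)) + (6 + 4) = 42*(1 - 6*4 + 2*(-8) - 6) + 10 = 42*(1 - 24 - 16 - 6) + 10 = 42*(-45) + 10 = -1890 + 10 = -1880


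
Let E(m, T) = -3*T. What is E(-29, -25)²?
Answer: 5625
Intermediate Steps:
E(-29, -25)² = (-3*(-25))² = 75² = 5625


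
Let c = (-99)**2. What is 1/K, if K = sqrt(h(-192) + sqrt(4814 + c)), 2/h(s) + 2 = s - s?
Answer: 1/sqrt(-1 + sqrt(14615)) ≈ 0.091328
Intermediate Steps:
h(s) = -1 (h(s) = 2/(-2 + (s - s)) = 2/(-2 + 0) = 2/(-2) = 2*(-1/2) = -1)
c = 9801
K = sqrt(-1 + sqrt(14615)) (K = sqrt(-1 + sqrt(4814 + 9801)) = sqrt(-1 + sqrt(14615)) ≈ 10.950)
1/K = 1/(sqrt(-1 + sqrt(14615))) = 1/sqrt(-1 + sqrt(14615))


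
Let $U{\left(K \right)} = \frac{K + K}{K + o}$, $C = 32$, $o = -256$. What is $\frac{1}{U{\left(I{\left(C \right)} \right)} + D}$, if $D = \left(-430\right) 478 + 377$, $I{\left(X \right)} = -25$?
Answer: $- \frac{281}{57650753} \approx -4.8742 \cdot 10^{-6}$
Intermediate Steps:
$D = -205163$ ($D = -205540 + 377 = -205163$)
$U{\left(K \right)} = \frac{2 K}{-256 + K}$ ($U{\left(K \right)} = \frac{K + K}{K - 256} = \frac{2 K}{-256 + K}$)
$\frac{1}{U{\left(I{\left(C \right)} \right)} + D} = \frac{1}{2 \left(-25\right) \frac{1}{-256 - 25} - 205163} = \frac{1}{2 \left(-25\right) \frac{1}{-281} - 205163} = \frac{1}{2 \left(-25\right) \left(- \frac{1}{281}\right) - 205163} = \frac{1}{\frac{50}{281} - 205163} = \frac{1}{- \frac{57650753}{281}} = - \frac{281}{57650753}$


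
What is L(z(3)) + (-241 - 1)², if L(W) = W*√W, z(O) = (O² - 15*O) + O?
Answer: 58564 - 33*I*√33 ≈ 58564.0 - 189.57*I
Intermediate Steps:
z(O) = O² - 14*O
L(W) = W^(3/2)
L(z(3)) + (-241 - 1)² = (3*(-14 + 3))^(3/2) + (-241 - 1)² = (3*(-11))^(3/2) + (-242)² = (-33)^(3/2) + 58564 = -33*I*√33 + 58564 = 58564 - 33*I*√33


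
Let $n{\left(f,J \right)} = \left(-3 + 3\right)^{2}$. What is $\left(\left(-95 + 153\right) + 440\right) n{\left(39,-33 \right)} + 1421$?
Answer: $1421$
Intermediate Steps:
$n{\left(f,J \right)} = 0$ ($n{\left(f,J \right)} = 0^{2} = 0$)
$\left(\left(-95 + 153\right) + 440\right) n{\left(39,-33 \right)} + 1421 = \left(\left(-95 + 153\right) + 440\right) 0 + 1421 = \left(58 + 440\right) 0 + 1421 = 498 \cdot 0 + 1421 = 0 + 1421 = 1421$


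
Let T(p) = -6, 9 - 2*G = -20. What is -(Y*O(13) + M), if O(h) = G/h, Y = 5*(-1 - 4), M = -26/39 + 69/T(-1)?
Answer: 1562/39 ≈ 40.051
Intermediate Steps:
G = 29/2 (G = 9/2 - 1/2*(-20) = 9/2 + 10 = 29/2 ≈ 14.500)
M = -73/6 (M = -26/39 + 69/(-6) = -26*1/39 + 69*(-1/6) = -2/3 - 23/2 = -73/6 ≈ -12.167)
Y = -25 (Y = 5*(-5) = -25)
O(h) = 29/(2*h)
-(Y*O(13) + M) = -(-725/(2*13) - 73/6) = -(-25*29/26 - 73/6) = -(-725/26 - 73/6) = -1*(-1562/39) = 1562/39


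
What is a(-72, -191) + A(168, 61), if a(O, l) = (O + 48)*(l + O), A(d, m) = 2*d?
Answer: 6648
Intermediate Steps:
a(O, l) = (48 + O)*(O + l)
a(-72, -191) + A(168, 61) = ((-72)² + 48*(-72) + 48*(-191) - 72*(-191)) + 2*168 = (5184 - 3456 - 9168 + 13752) + 336 = 6312 + 336 = 6648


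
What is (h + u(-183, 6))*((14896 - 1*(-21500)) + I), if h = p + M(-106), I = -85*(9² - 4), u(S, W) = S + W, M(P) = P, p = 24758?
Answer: 730603225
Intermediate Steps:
I = -6545 (I = -85*(81 - 4) = -85*77 = -6545)
h = 24652 (h = 24758 - 106 = 24652)
(h + u(-183, 6))*((14896 - 1*(-21500)) + I) = (24652 + (-183 + 6))*((14896 - 1*(-21500)) - 6545) = (24652 - 177)*((14896 + 21500) - 6545) = 24475*(36396 - 6545) = 24475*29851 = 730603225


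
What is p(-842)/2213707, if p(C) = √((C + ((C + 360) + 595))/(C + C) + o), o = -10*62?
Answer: I*√439250771/1863941294 ≈ 1.1244e-5*I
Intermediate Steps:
o = -620
p(C) = √(-620 + (955 + 2*C)/(2*C)) (p(C) = √((C + ((C + 360) + 595))/(C + C) - 620) = √((C + ((360 + C) + 595))/((2*C)) - 620) = √((C + (955 + C))*(1/(2*C)) - 620) = √((955 + 2*C)*(1/(2*C)) - 620) = √((955 + 2*C)/(2*C) - 620) = √(-620 + (955 + 2*C)/(2*C)))
p(-842)/2213707 = (√(-2476 + 1910/(-842))/2)/2213707 = (√(-2476 + 1910*(-1/842))/2)*(1/2213707) = (√(-2476 - 955/421)/2)*(1/2213707) = (√(-1043351/421)/2)*(1/2213707) = ((I*√439250771/421)/2)*(1/2213707) = (I*√439250771/842)*(1/2213707) = I*√439250771/1863941294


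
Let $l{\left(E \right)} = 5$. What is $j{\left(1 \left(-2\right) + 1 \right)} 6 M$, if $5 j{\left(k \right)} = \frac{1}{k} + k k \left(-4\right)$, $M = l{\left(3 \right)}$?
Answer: $-30$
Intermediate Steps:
$M = 5$
$j{\left(k \right)} = - \frac{4 k^{2}}{5} + \frac{1}{5 k}$ ($j{\left(k \right)} = \frac{\frac{1}{k} + k k \left(-4\right)}{5} = \frac{\frac{1}{k} + k^{2} \left(-4\right)}{5} = \frac{\frac{1}{k} - 4 k^{2}}{5} = - \frac{4 k^{2}}{5} + \frac{1}{5 k}$)
$j{\left(1 \left(-2\right) + 1 \right)} 6 M = \frac{1 - 4 \left(1 \left(-2\right) + 1\right)^{3}}{5 \left(1 \left(-2\right) + 1\right)} 6 \cdot 5 = \frac{1 - 4 \left(-2 + 1\right)^{3}}{5 \left(-2 + 1\right)} 6 \cdot 5 = \frac{1 - 4 \left(-1\right)^{3}}{5 \left(-1\right)} 6 \cdot 5 = \frac{1}{5} \left(-1\right) \left(1 - -4\right) 6 \cdot 5 = \frac{1}{5} \left(-1\right) \left(1 + 4\right) 6 \cdot 5 = \frac{1}{5} \left(-1\right) 5 \cdot 6 \cdot 5 = \left(-1\right) 6 \cdot 5 = \left(-6\right) 5 = -30$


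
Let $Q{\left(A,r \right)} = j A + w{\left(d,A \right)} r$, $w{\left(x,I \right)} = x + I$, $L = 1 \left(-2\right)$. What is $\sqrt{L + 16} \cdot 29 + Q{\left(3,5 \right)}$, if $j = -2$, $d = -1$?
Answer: $4 + 29 \sqrt{14} \approx 112.51$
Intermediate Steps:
$L = -2$
$w{\left(x,I \right)} = I + x$
$Q{\left(A,r \right)} = - 2 A + r \left(-1 + A\right)$ ($Q{\left(A,r \right)} = - 2 A + \left(A - 1\right) r = - 2 A + \left(-1 + A\right) r = - 2 A + r \left(-1 + A\right)$)
$\sqrt{L + 16} \cdot 29 + Q{\left(3,5 \right)} = \sqrt{-2 + 16} \cdot 29 + \left(\left(-2\right) 3 + 5 \left(-1 + 3\right)\right) = \sqrt{14} \cdot 29 + \left(-6 + 5 \cdot 2\right) = 29 \sqrt{14} + \left(-6 + 10\right) = 29 \sqrt{14} + 4 = 4 + 29 \sqrt{14}$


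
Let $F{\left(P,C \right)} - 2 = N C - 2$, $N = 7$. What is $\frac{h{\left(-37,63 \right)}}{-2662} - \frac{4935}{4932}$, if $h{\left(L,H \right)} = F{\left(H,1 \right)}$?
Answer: $- \frac{2195249}{2188164} \approx -1.0032$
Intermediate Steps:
$F{\left(P,C \right)} = 7 C$ ($F{\left(P,C \right)} = 2 + \left(7 C - 2\right) = 2 + \left(-2 + 7 C\right) = 7 C$)
$h{\left(L,H \right)} = 7$ ($h{\left(L,H \right)} = 7 \cdot 1 = 7$)
$\frac{h{\left(-37,63 \right)}}{-2662} - \frac{4935}{4932} = \frac{7}{-2662} - \frac{4935}{4932} = 7 \left(- \frac{1}{2662}\right) - \frac{1645}{1644} = - \frac{7}{2662} - \frac{1645}{1644} = - \frac{2195249}{2188164}$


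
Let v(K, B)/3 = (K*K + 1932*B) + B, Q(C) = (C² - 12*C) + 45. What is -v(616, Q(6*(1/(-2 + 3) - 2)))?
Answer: -2025615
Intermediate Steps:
Q(C) = 45 + C² - 12*C
v(K, B) = 3*K² + 5799*B (v(K, B) = 3*((K*K + 1932*B) + B) = 3*((K² + 1932*B) + B) = 3*(K² + 1933*B) = 3*K² + 5799*B)
-v(616, Q(6*(1/(-2 + 3) - 2))) = -(3*616² + 5799*(45 + (6*(1/(-2 + 3) - 2))² - 72*(1/(-2 + 3) - 2))) = -(3*379456 + 5799*(45 + (6*(1/1 - 2))² - 72*(1/1 - 2))) = -(1138368 + 5799*(45 + (6*(1 - 2))² - 72*(1 - 2))) = -(1138368 + 5799*(45 + (6*(-1))² - 72*(-1))) = -(1138368 + 5799*(45 + (-6)² - 12*(-6))) = -(1138368 + 5799*(45 + 36 + 72)) = -(1138368 + 5799*153) = -(1138368 + 887247) = -1*2025615 = -2025615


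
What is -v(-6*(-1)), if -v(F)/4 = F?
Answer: 24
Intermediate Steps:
v(F) = -4*F
-v(-6*(-1)) = -(-4)*(-6*(-1)) = -(-4)*6 = -1*(-24) = 24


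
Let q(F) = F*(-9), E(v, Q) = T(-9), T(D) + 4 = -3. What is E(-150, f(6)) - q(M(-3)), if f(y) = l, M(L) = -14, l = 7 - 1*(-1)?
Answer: -133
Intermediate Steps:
T(D) = -7 (T(D) = -4 - 3 = -7)
l = 8 (l = 7 + 1 = 8)
f(y) = 8
E(v, Q) = -7
q(F) = -9*F
E(-150, f(6)) - q(M(-3)) = -7 - (-9)*(-14) = -7 - 1*126 = -7 - 126 = -133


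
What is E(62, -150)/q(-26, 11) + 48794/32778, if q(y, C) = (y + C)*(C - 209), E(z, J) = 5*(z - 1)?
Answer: 573761/360558 ≈ 1.5913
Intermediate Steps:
E(z, J) = -5 + 5*z (E(z, J) = 5*(-1 + z) = -5 + 5*z)
q(y, C) = (-209 + C)*(C + y) (q(y, C) = (C + y)*(-209 + C) = (-209 + C)*(C + y))
E(62, -150)/q(-26, 11) + 48794/32778 = (-5 + 5*62)/(11**2 - 209*11 - 209*(-26) + 11*(-26)) + 48794/32778 = (-5 + 310)/(121 - 2299 + 5434 - 286) + 48794*(1/32778) = 305/2970 + 24397/16389 = 305*(1/2970) + 24397/16389 = 61/594 + 24397/16389 = 573761/360558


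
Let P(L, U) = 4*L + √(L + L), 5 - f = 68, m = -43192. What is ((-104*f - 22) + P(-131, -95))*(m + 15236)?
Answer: -167903736 - 27956*I*√262 ≈ -1.679e+8 - 4.5251e+5*I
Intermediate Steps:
f = -63 (f = 5 - 1*68 = 5 - 68 = -63)
P(L, U) = 4*L + √2*√L (P(L, U) = 4*L + √(2*L) = 4*L + √2*√L)
((-104*f - 22) + P(-131, -95))*(m + 15236) = ((-104*(-63) - 22) + (4*(-131) + √2*√(-131)))*(-43192 + 15236) = ((6552 - 22) + (-524 + √2*(I*√131)))*(-27956) = (6530 + (-524 + I*√262))*(-27956) = (6006 + I*√262)*(-27956) = -167903736 - 27956*I*√262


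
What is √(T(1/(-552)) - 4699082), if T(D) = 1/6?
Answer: I*√169166946/6 ≈ 2167.7*I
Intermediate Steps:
T(D) = ⅙
√(T(1/(-552)) - 4699082) = √(⅙ - 4699082) = √(-28194491/6) = I*√169166946/6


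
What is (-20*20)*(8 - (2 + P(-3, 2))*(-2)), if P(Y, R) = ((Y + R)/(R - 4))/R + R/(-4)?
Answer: -4600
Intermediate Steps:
P(Y, R) = -R/4 + (R + Y)/(R*(-4 + R)) (P(Y, R) = ((R + Y)/(-4 + R))/R + R*(-¼) = ((R + Y)/(-4 + R))/R - R/4 = (R + Y)/(R*(-4 + R)) - R/4 = -R/4 + (R + Y)/(R*(-4 + R)))
(-20*20)*(8 - (2 + P(-3, 2))*(-2)) = (-20*20)*(8 - (2 + (2 - 3 + 2² - ¼*2³)/(2*(-4 + 2)))*(-2)) = -400*(8 - (2 + (½)*(2 - 3 + 4 - ¼*8)/(-2))*(-2)) = -400*(8 - (2 + (½)*(-½)*(2 - 3 + 4 - 2))*(-2)) = -400*(8 - (2 + (½)*(-½)*1)*(-2)) = -400*(8 - (2 - ¼)*(-2)) = -400*(8 - 7*(-2)/4) = -400*(8 - 1*(-7/2)) = -400*(8 + 7/2) = -400*23/2 = -4600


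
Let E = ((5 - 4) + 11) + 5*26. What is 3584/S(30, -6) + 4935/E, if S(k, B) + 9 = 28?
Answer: 602693/2698 ≈ 223.39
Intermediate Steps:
E = 142 (E = (1 + 11) + 130 = 12 + 130 = 142)
S(k, B) = 19 (S(k, B) = -9 + 28 = 19)
3584/S(30, -6) + 4935/E = 3584/19 + 4935/142 = 602693/2698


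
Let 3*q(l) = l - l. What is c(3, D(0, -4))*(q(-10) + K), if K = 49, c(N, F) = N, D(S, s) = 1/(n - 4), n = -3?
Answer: 147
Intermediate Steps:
D(S, s) = -1/7 (D(S, s) = 1/(-3 - 4) = 1/(-7) = -1/7)
q(l) = 0 (q(l) = (l - l)/3 = (1/3)*0 = 0)
c(3, D(0, -4))*(q(-10) + K) = 3*(0 + 49) = 3*49 = 147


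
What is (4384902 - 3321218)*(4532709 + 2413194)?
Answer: 7388245886652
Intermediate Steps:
(4384902 - 3321218)*(4532709 + 2413194) = 1063684*6945903 = 7388245886652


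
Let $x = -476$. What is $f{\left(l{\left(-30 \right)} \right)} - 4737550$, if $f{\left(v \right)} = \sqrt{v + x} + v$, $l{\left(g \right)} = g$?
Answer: $-4737580 + i \sqrt{506} \approx -4.7376 \cdot 10^{6} + 22.494 i$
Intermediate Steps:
$f{\left(v \right)} = v + \sqrt{-476 + v}$ ($f{\left(v \right)} = \sqrt{v - 476} + v = \sqrt{-476 + v} + v = v + \sqrt{-476 + v}$)
$f{\left(l{\left(-30 \right)} \right)} - 4737550 = \left(-30 + \sqrt{-476 - 30}\right) - 4737550 = \left(-30 + \sqrt{-506}\right) - 4737550 = \left(-30 + i \sqrt{506}\right) - 4737550 = -4737580 + i \sqrt{506}$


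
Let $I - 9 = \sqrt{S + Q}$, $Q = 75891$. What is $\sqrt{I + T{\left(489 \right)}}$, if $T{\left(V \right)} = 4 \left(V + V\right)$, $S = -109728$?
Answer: $\sqrt{3921 + i \sqrt{33837}} \approx 62.635 + 1.4684 i$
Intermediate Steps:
$I = 9 + i \sqrt{33837}$ ($I = 9 + \sqrt{-109728 + 75891} = 9 + \sqrt{-33837} = 9 + i \sqrt{33837} \approx 9.0 + 183.95 i$)
$T{\left(V \right)} = 8 V$ ($T{\left(V \right)} = 4 \cdot 2 V = 8 V$)
$\sqrt{I + T{\left(489 \right)}} = \sqrt{\left(9 + i \sqrt{33837}\right) + 8 \cdot 489} = \sqrt{\left(9 + i \sqrt{33837}\right) + 3912} = \sqrt{3921 + i \sqrt{33837}}$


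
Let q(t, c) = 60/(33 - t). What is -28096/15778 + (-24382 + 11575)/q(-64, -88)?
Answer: -3267060637/157780 ≈ -20706.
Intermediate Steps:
-28096/15778 + (-24382 + 11575)/q(-64, -88) = -28096/15778 + (-24382 + 11575)/((-60/(-33 - 64))) = -28096*1/15778 - 12807/((-60/(-97))) = -14048/7889 - 12807/((-60*(-1/97))) = -14048/7889 - 12807/60/97 = -14048/7889 - 12807*97/60 = -14048/7889 - 414093/20 = -3267060637/157780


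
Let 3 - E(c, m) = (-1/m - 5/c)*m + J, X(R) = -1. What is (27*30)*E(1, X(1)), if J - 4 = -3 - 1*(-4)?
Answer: -4860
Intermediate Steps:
J = 5 (J = 4 + (-3 - 1*(-4)) = 4 + (-3 + 4) = 4 + 1 = 5)
E(c, m) = -2 - m*(-1/m - 5/c) (E(c, m) = 3 - ((-1/m - 5/c)*m + 5) = 3 - (m*(-1/m - 5/c) + 5) = 3 - (5 + m*(-1/m - 5/c)) = 3 + (-5 - m*(-1/m - 5/c)) = -2 - m*(-1/m - 5/c))
(27*30)*E(1, X(1)) = (27*30)*((-1*1 + 5*(-1))/1) = 810*(1*(-1 - 5)) = 810*(1*(-6)) = 810*(-6) = -4860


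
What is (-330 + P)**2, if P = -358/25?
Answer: 74097664/625 ≈ 1.1856e+5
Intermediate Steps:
P = -358/25 (P = -358*1/25 = -358/25 ≈ -14.320)
(-330 + P)**2 = (-330 - 358/25)**2 = (-8608/25)**2 = 74097664/625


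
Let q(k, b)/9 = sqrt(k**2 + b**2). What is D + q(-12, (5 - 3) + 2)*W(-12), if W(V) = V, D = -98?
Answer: -98 - 432*sqrt(10) ≈ -1464.1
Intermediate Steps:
q(k, b) = 9*sqrt(b**2 + k**2) (q(k, b) = 9*sqrt(k**2 + b**2) = 9*sqrt(b**2 + k**2))
D + q(-12, (5 - 3) + 2)*W(-12) = -98 + (9*sqrt(((5 - 3) + 2)**2 + (-12)**2))*(-12) = -98 + (9*sqrt((2 + 2)**2 + 144))*(-12) = -98 + (9*sqrt(4**2 + 144))*(-12) = -98 + (9*sqrt(16 + 144))*(-12) = -98 + (9*sqrt(160))*(-12) = -98 + (9*(4*sqrt(10)))*(-12) = -98 + (36*sqrt(10))*(-12) = -98 - 432*sqrt(10)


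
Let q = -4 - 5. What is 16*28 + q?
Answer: 439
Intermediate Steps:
q = -9
16*28 + q = 16*28 - 9 = 448 - 9 = 439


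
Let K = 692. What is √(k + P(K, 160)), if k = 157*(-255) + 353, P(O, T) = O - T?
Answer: 15*I*√174 ≈ 197.86*I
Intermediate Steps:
k = -39682 (k = -40035 + 353 = -39682)
√(k + P(K, 160)) = √(-39682 + (692 - 1*160)) = √(-39682 + (692 - 160)) = √(-39682 + 532) = √(-39150) = 15*I*√174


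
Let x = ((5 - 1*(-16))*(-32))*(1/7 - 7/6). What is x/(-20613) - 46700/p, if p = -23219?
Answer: 946652428/478613247 ≈ 1.9779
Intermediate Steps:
x = 688 (x = ((5 + 16)*(-32))*(1*(1/7) - 7*1/6) = (21*(-32))*(1/7 - 7/6) = -672*(-43/42) = 688)
x/(-20613) - 46700/p = 688/(-20613) - 46700/(-23219) = 688*(-1/20613) - 46700*(-1/23219) = -688/20613 + 46700/23219 = 946652428/478613247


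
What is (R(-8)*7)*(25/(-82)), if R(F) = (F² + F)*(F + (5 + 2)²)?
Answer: -4900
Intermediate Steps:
R(F) = (49 + F)*(F + F²) (R(F) = (F + F²)*(F + 7²) = (F + F²)*(F + 49) = (F + F²)*(49 + F) = (49 + F)*(F + F²))
(R(-8)*7)*(25/(-82)) = (-8*(49 + (-8)² + 50*(-8))*7)*(25/(-82)) = (-8*(49 + 64 - 400)*7)*(25*(-1/82)) = (-8*(-287)*7)*(-25/82) = (2296*7)*(-25/82) = 16072*(-25/82) = -4900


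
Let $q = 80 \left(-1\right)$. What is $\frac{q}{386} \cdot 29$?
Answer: $- \frac{1160}{193} \approx -6.0104$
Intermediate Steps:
$q = -80$
$\frac{q}{386} \cdot 29 = - \frac{80}{386} \cdot 29 = \left(-80\right) \frac{1}{386} \cdot 29 = \left(- \frac{40}{193}\right) 29 = - \frac{1160}{193}$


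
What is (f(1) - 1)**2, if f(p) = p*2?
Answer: 1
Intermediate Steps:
f(p) = 2*p
(f(1) - 1)**2 = (2*1 - 1)**2 = (2 - 1)**2 = 1**2 = 1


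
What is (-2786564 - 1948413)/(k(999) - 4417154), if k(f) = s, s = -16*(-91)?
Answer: 4734977/4415698 ≈ 1.0723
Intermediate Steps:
s = 1456
k(f) = 1456
(-2786564 - 1948413)/(k(999) - 4417154) = (-2786564 - 1948413)/(1456 - 4417154) = -4734977/(-4415698) = -4734977*(-1/4415698) = 4734977/4415698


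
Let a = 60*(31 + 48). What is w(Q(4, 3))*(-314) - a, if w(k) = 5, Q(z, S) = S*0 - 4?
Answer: -6310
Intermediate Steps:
Q(z, S) = -4 (Q(z, S) = 0 - 4 = -4)
a = 4740 (a = 60*79 = 4740)
w(Q(4, 3))*(-314) - a = 5*(-314) - 1*4740 = -1570 - 4740 = -6310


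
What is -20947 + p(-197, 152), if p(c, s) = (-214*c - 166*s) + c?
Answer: -4218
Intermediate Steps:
p(c, s) = -213*c - 166*s
-20947 + p(-197, 152) = -20947 + (-213*(-197) - 166*152) = -20947 + (41961 - 25232) = -20947 + 16729 = -4218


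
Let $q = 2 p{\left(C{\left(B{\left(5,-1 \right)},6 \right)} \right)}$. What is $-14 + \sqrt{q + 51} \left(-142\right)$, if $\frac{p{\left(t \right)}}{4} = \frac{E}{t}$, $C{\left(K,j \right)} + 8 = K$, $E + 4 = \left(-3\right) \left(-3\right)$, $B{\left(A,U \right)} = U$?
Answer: $-14 - \frac{142 \sqrt{419}}{3} \approx -982.89$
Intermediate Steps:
$E = 5$ ($E = -4 - -9 = -4 + 9 = 5$)
$C{\left(K,j \right)} = -8 + K$
$p{\left(t \right)} = \frac{20}{t}$ ($p{\left(t \right)} = 4 \frac{5}{t} = \frac{20}{t}$)
$q = - \frac{40}{9}$ ($q = 2 \frac{20}{-8 - 1} = 2 \frac{20}{-9} = 2 \cdot 20 \left(- \frac{1}{9}\right) = 2 \left(- \frac{20}{9}\right) = - \frac{40}{9} \approx -4.4444$)
$-14 + \sqrt{q + 51} \left(-142\right) = -14 + \sqrt{- \frac{40}{9} + 51} \left(-142\right) = -14 + \sqrt{\frac{419}{9}} \left(-142\right) = -14 + \frac{\sqrt{419}}{3} \left(-142\right) = -14 - \frac{142 \sqrt{419}}{3}$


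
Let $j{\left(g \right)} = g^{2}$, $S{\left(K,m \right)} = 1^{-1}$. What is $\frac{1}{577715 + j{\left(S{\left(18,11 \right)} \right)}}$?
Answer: $\frac{1}{577716} \approx 1.731 \cdot 10^{-6}$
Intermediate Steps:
$S{\left(K,m \right)} = 1$
$\frac{1}{577715 + j{\left(S{\left(18,11 \right)} \right)}} = \frac{1}{577715 + 1^{2}} = \frac{1}{577715 + 1} = \frac{1}{577716}$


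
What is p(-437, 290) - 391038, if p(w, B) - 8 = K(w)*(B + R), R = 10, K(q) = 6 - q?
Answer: -258130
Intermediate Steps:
p(w, B) = 8 + (6 - w)*(10 + B) (p(w, B) = 8 + (6 - w)*(B + 10) = 8 + (6 - w)*(10 + B))
p(-437, 290) - 391038 = (68 - 10*(-437) - 1*290*(-6 - 437)) - 391038 = (68 + 4370 - 1*290*(-443)) - 391038 = (68 + 4370 + 128470) - 391038 = 132908 - 391038 = -258130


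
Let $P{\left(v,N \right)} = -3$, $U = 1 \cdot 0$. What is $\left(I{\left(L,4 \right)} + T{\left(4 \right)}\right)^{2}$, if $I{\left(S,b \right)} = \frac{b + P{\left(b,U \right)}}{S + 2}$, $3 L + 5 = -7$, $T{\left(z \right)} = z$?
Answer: $\frac{49}{4} \approx 12.25$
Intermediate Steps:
$U = 0$
$L = -4$ ($L = - \frac{5}{3} + \frac{1}{3} \left(-7\right) = - \frac{5}{3} - \frac{7}{3} = -4$)
$I{\left(S,b \right)} = \frac{-3 + b}{2 + S}$ ($I{\left(S,b \right)} = \frac{b - 3}{S + 2} = \frac{-3 + b}{2 + S}$)
$\left(I{\left(L,4 \right)} + T{\left(4 \right)}\right)^{2} = \left(\frac{-3 + 4}{2 - 4} + 4\right)^{2} = \left(\frac{1}{-2} \cdot 1 + 4\right)^{2} = \left(\left(- \frac{1}{2}\right) 1 + 4\right)^{2} = \left(- \frac{1}{2} + 4\right)^{2} = \left(\frac{7}{2}\right)^{2} = \frac{49}{4}$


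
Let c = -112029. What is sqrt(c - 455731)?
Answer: 4*I*sqrt(35485) ≈ 753.5*I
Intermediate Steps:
sqrt(c - 455731) = sqrt(-112029 - 455731) = sqrt(-567760) = 4*I*sqrt(35485)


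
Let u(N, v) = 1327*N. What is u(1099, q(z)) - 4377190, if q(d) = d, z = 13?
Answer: -2918817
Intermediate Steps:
u(1099, q(z)) - 4377190 = 1327*1099 - 4377190 = 1458373 - 4377190 = -2918817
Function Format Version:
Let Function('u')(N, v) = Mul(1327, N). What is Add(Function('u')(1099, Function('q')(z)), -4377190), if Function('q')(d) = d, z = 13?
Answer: -2918817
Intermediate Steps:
Add(Function('u')(1099, Function('q')(z)), -4377190) = Add(Mul(1327, 1099), -4377190) = Add(1458373, -4377190) = -2918817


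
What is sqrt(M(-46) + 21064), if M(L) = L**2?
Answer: 2*sqrt(5795) ≈ 152.25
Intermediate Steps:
sqrt(M(-46) + 21064) = sqrt((-46)**2 + 21064) = sqrt(2116 + 21064) = sqrt(23180) = 2*sqrt(5795)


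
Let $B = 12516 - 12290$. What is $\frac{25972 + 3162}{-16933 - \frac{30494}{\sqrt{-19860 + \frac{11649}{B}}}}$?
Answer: $- \frac{2208478029273642}{1283801781089815} - \frac{888412196 i \sqrt{1011736686}}{1283801781089815} \approx -1.7203 - 0.022012 i$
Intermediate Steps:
$B = 226$ ($B = 12516 - 12290 = 226$)
$\frac{25972 + 3162}{-16933 - \frac{30494}{\sqrt{-19860 + \frac{11649}{B}}}} = \frac{25972 + 3162}{-16933 - \frac{30494}{\sqrt{-19860 + \frac{11649}{226}}}} = \frac{29134}{-16933 - \frac{30494}{\sqrt{-19860 + 11649 \cdot \frac{1}{226}}}} = \frac{29134}{-16933 - \frac{30494}{\sqrt{-19860 + \frac{11649}{226}}}} = \frac{29134}{-16933 - \frac{30494}{\sqrt{- \frac{4476711}{226}}}} = \frac{29134}{-16933 - \frac{30494}{\frac{1}{226} i \sqrt{1011736686}}} = \frac{29134}{-16933 - 30494 \left(- \frac{i \sqrt{1011736686}}{4476711}\right)} = \frac{29134}{-16933 + \frac{30494 i \sqrt{1011736686}}{4476711}}$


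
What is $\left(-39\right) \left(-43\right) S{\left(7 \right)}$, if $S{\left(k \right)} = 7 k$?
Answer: $82173$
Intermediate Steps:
$\left(-39\right) \left(-43\right) S{\left(7 \right)} = \left(-39\right) \left(-43\right) 7 \cdot 7 = 1677 \cdot 49 = 82173$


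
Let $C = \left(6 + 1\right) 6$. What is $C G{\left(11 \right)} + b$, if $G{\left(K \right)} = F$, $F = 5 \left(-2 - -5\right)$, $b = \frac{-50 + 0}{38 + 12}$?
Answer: $629$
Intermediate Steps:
$C = 42$ ($C = 7 \cdot 6 = 42$)
$b = -1$ ($b = - \frac{50}{50} = \left(-50\right) \frac{1}{50} = -1$)
$F = 15$ ($F = 5 \left(-2 + 5\right) = 5 \cdot 3 = 15$)
$G{\left(K \right)} = 15$
$C G{\left(11 \right)} + b = 42 \cdot 15 - 1 = 630 - 1 = 629$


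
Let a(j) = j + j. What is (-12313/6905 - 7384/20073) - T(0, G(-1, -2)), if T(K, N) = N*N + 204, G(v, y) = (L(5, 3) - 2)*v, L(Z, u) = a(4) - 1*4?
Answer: -29127790889/138604065 ≈ -210.15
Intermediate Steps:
a(j) = 2*j
L(Z, u) = 4 (L(Z, u) = 2*4 - 1*4 = 8 - 4 = 4)
G(v, y) = 2*v (G(v, y) = (4 - 2)*v = 2*v)
T(K, N) = 204 + N**2 (T(K, N) = N**2 + 204 = 204 + N**2)
(-12313/6905 - 7384/20073) - T(0, G(-1, -2)) = (-12313/6905 - 7384/20073) - (204 + (2*(-1))**2) = (-12313*1/6905 - 7384*1/20073) - (204 + (-2)**2) = (-12313/6905 - 7384/20073) - (204 + 4) = -298145369/138604065 - 1*208 = -298145369/138604065 - 208 = -29127790889/138604065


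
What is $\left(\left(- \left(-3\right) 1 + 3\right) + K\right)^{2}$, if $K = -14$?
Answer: $64$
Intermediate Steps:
$\left(\left(- \left(-3\right) 1 + 3\right) + K\right)^{2} = \left(\left(- \left(-3\right) 1 + 3\right) - 14\right)^{2} = \left(\left(\left(-1\right) \left(-3\right) + 3\right) - 14\right)^{2} = \left(\left(3 + 3\right) - 14\right)^{2} = \left(6 - 14\right)^{2} = \left(-8\right)^{2} = 64$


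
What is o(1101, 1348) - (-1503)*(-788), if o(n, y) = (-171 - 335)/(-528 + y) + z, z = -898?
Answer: -485957673/410 ≈ -1.1853e+6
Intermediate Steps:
o(n, y) = -898 - 506/(-528 + y) (o(n, y) = (-171 - 335)/(-528 + y) - 898 = -506/(-528 + y) - 898 = -898 - 506/(-528 + y))
o(1101, 1348) - (-1503)*(-788) = 2*(236819 - 449*1348)/(-528 + 1348) - (-1503)*(-788) = 2*(236819 - 605252)/820 - 1*1184364 = 2*(1/820)*(-368433) - 1184364 = -368433/410 - 1184364 = -485957673/410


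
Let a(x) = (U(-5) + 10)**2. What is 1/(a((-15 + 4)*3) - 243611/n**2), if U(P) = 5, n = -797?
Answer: 635209/142678414 ≈ 0.0044520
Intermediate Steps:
a(x) = 225 (a(x) = (5 + 10)**2 = 15**2 = 225)
1/(a((-15 + 4)*3) - 243611/n**2) = 1/(225 - 243611/((-797)**2)) = 1/(225 - 243611/635209) = 1/(142678414/635209) = 635209/142678414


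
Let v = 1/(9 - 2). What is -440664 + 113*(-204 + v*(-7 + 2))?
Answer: -3246577/7 ≈ -4.6380e+5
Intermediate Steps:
v = ⅐ (v = 1/7 = ⅐ ≈ 0.14286)
-440664 + 113*(-204 + v*(-7 + 2)) = -440664 + 113*(-204 + (-7 + 2)/7) = -440664 + 113*(-204 + (⅐)*(-5)) = -440664 + 113*(-204 - 5/7) = -440664 + 113*(-1433/7) = -440664 - 161929/7 = -3246577/7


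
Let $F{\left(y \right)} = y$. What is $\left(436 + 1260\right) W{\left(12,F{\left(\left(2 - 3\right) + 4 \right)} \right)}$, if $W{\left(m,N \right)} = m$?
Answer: $20352$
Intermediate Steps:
$\left(436 + 1260\right) W{\left(12,F{\left(\left(2 - 3\right) + 4 \right)} \right)} = \left(436 + 1260\right) 12 = 1696 \cdot 12 = 20352$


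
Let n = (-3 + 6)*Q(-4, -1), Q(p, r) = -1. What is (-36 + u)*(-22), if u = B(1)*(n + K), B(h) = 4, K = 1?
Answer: 968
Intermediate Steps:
n = -3 (n = (-3 + 6)*(-1) = 3*(-1) = -3)
u = -8 (u = 4*(-3 + 1) = 4*(-2) = -8)
(-36 + u)*(-22) = (-36 - 8)*(-22) = -44*(-22) = 968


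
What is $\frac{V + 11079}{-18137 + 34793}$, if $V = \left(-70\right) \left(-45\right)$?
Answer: $\frac{4743}{5552} \approx 0.85429$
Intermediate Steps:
$V = 3150$
$\frac{V + 11079}{-18137 + 34793} = \frac{3150 + 11079}{-18137 + 34793} = \frac{14229}{16656} = 14229 \cdot \frac{1}{16656} = \frac{4743}{5552}$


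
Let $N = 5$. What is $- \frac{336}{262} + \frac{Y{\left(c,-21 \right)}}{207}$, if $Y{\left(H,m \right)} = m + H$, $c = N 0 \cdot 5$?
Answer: $- \frac{12509}{9039} \approx -1.3839$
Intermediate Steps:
$c = 0$ ($c = 5 \cdot 0 \cdot 5 = 0 \cdot 5 = 0$)
$Y{\left(H,m \right)} = H + m$
$- \frac{336}{262} + \frac{Y{\left(c,-21 \right)}}{207} = - \frac{336}{262} + \frac{0 - 21}{207} = \left(-336\right) \frac{1}{262} - \frac{7}{69} = - \frac{168}{131} - \frac{7}{69} = - \frac{12509}{9039}$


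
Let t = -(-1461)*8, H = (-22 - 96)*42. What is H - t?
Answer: -16644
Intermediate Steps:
H = -4956 (H = -118*42 = -4956)
t = 11688 (t = -1461*(-8) = 11688)
H - t = -4956 - 1*11688 = -4956 - 11688 = -16644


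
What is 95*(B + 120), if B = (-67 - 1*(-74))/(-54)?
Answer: 614935/54 ≈ 11388.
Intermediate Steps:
B = -7/54 (B = (-67 + 74)*(-1/54) = 7*(-1/54) = -7/54 ≈ -0.12963)
95*(B + 120) = 95*(-7/54 + 120) = 95*(6473/54) = 614935/54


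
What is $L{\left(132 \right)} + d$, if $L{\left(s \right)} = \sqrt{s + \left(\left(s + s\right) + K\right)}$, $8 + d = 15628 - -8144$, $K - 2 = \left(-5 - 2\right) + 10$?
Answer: $23764 + \sqrt{401} \approx 23784.0$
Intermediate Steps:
$K = 5$ ($K = 2 + \left(\left(-5 - 2\right) + 10\right) = 2 + \left(-7 + 10\right) = 2 + 3 = 5$)
$d = 23764$ ($d = -8 + \left(15628 - -8144\right) = -8 + \left(15628 + 8144\right) = -8 + 23772 = 23764$)
$L{\left(s \right)} = \sqrt{5 + 3 s}$ ($L{\left(s \right)} = \sqrt{s + \left(\left(s + s\right) + 5\right)} = \sqrt{s + \left(2 s + 5\right)} = \sqrt{s + \left(5 + 2 s\right)} = \sqrt{5 + 3 s}$)
$L{\left(132 \right)} + d = \sqrt{5 + 3 \cdot 132} + 23764 = \sqrt{5 + 396} + 23764 = \sqrt{401} + 23764 = 23764 + \sqrt{401}$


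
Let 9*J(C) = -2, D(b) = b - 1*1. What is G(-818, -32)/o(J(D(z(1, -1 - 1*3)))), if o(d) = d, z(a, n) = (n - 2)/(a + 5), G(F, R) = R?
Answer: 144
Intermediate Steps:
z(a, n) = (-2 + n)/(5 + a)
D(b) = -1 + b (D(b) = b - 1 = -1 + b)
J(C) = -2/9 (J(C) = (⅑)*(-2) = -2/9)
G(-818, -32)/o(J(D(z(1, -1 - 1*3)))) = -32/(-2/9) = -32*(-9/2) = 144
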